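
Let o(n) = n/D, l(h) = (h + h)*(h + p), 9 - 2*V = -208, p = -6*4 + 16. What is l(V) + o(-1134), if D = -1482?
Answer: 10773777/494 ≈ 21809.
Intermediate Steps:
p = -8 (p = -24 + 16 = -8)
V = 217/2 (V = 9/2 - ½*(-208) = 9/2 + 104 = 217/2 ≈ 108.50)
l(h) = 2*h*(-8 + h) (l(h) = (h + h)*(h - 8) = (2*h)*(-8 + h) = 2*h*(-8 + h))
o(n) = -n/1482 (o(n) = n/(-1482) = n*(-1/1482) = -n/1482)
l(V) + o(-1134) = 2*(217/2)*(-8 + 217/2) - 1/1482*(-1134) = 2*(217/2)*(201/2) + 189/247 = 43617/2 + 189/247 = 10773777/494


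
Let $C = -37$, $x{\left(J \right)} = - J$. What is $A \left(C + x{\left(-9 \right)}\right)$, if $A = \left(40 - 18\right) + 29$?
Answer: $-1428$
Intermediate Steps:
$A = 51$ ($A = 22 + 29 = 51$)
$A \left(C + x{\left(-9 \right)}\right) = 51 \left(-37 - -9\right) = 51 \left(-37 + 9\right) = 51 \left(-28\right) = -1428$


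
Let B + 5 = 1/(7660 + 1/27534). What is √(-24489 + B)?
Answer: 4*I*√68098240057313113445/210910441 ≈ 156.51*I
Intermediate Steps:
B = -1054524671/210910441 (B = -5 + 1/(7660 + 1/27534) = -5 + 1/(210910441/27534) = -5 + 27534/210910441 = -1054524671/210910441 ≈ -4.9999)
√(-24489 + B) = √(-24489 - 1054524671/210910441) = √(-5166040314320/210910441) = 4*I*√68098240057313113445/210910441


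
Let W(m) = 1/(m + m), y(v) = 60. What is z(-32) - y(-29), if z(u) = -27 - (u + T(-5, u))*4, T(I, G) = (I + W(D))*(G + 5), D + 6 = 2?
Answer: -1025/2 ≈ -512.50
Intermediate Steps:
D = -4 (D = -6 + 2 = -4)
W(m) = 1/(2*m)
T(I, G) = (5 + G)*(-⅛ + I) (T(I, G) = (I + (½)/(-4))*(G + 5) = (I + (½)*(-¼))*(5 + G) = (I - ⅛)*(5 + G) = (-⅛ + I)*(5 + G) = (5 + G)*(-⅛ + I))
z(u) = 151/2 + 33*u/2 (z(u) = -27 - (u + (-5/8 + 5*(-5) - u/8 + u*(-5)))*4 = -27 - (u + (-5/8 - 25 - u/8 - 5*u))*4 = -27 - (u + (-205/8 - 41*u/8))*4 = -27 - (-205/8 - 33*u/8)*4 = -27 - (-205/2 - 33*u/2) = -27 + (205/2 + 33*u/2) = 151/2 + 33*u/2)
z(-32) - y(-29) = (151/2 + (33/2)*(-32)) - 1*60 = (151/2 - 528) - 60 = -905/2 - 60 = -1025/2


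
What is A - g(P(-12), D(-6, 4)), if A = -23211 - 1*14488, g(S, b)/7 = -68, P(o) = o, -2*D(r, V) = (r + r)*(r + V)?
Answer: -37223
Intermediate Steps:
D(r, V) = -r*(V + r) (D(r, V) = -(r + r)*(r + V)/2 = -2*r*(V + r)/2 = -r*(V + r))
g(S, b) = -476 (g(S, b) = 7*(-68) = -476)
A = -37699 (A = -23211 - 14488 = -37699)
A - g(P(-12), D(-6, 4)) = -37699 - 1*(-476) = -37699 + 476 = -37223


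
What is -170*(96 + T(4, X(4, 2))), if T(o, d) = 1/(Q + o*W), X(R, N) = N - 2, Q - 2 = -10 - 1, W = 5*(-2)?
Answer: -799510/49 ≈ -16317.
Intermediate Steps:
W = -10
Q = -9 (Q = 2 + (-10 - 1) = 2 - 11 = -9)
X(R, N) = -2 + N
T(o, d) = 1/(-9 - 10*o) (T(o, d) = 1/(-9 + o*(-10)) = 1/(-9 - 10*o))
-170*(96 + T(4, X(4, 2))) = -170*(96 - 1/(9 + 10*4)) = -170*(96 - 1/(9 + 40)) = -170*(96 - 1/49) = -170*4703/49 = -799510/49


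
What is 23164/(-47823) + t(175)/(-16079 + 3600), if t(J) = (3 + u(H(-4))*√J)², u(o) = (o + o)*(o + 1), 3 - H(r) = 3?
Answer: -289493963/596783217 ≈ -0.48509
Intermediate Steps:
H(r) = 0 (H(r) = 3 - 1*3 = 3 - 3 = 0)
u(o) = 2*o*(1 + o) (u(o) = (2*o)*(1 + o) = 2*o*(1 + o))
t(J) = 9 (t(J) = (3 + (2*0*(1 + 0))*√J)² = (3 + (2*0*1)*√J)² = (3 + 0*√J)² = (3 + 0)² = 3² = 9)
23164/(-47823) + t(175)/(-16079 + 3600) = 23164/(-47823) + 9/(-16079 + 3600) = 23164*(-1/47823) + 9/(-12479) = -23164/47823 + 9*(-1/12479) = -23164/47823 - 9/12479 = -289493963/596783217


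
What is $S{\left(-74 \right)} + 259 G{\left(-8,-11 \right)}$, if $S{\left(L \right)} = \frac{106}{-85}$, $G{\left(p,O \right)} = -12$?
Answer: $- \frac{264286}{85} \approx -3109.2$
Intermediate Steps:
$S{\left(L \right)} = - \frac{106}{85}$ ($S{\left(L \right)} = 106 \left(- \frac{1}{85}\right) = - \frac{106}{85}$)
$S{\left(-74 \right)} + 259 G{\left(-8,-11 \right)} = - \frac{106}{85} + 259 \left(-12\right) = - \frac{106}{85} - 3108 = - \frac{264286}{85}$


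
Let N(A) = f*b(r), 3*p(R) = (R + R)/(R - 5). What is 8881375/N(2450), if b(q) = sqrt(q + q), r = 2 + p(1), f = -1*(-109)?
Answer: 8881375*sqrt(33)/1199 ≈ 42552.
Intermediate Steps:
f = 109
p(R) = 2*R/(3*(-5 + R)) (p(R) = ((R + R)/(R - 5))/3 = ((2*R)/(-5 + R))/3 = (2*R/(-5 + R))/3 = 2*R/(3*(-5 + R)))
r = 11/6 (r = 2 + (2/3)*1/(-5 + 1) = 2 + (2/3)*1/(-4) = 2 + (2/3)*1*(-1/4) = 2 - 1/6 = 11/6 ≈ 1.8333)
b(q) = sqrt(2)*sqrt(q) (b(q) = sqrt(2*q) = sqrt(2)*sqrt(q))
N(A) = 109*sqrt(33)/3 (N(A) = 109*(sqrt(2)*sqrt(11/6)) = 109*(sqrt(2)*(sqrt(66)/6)) = 109*(sqrt(33)/3) = 109*sqrt(33)/3)
8881375/N(2450) = 8881375/((109*sqrt(33)/3)) = 8881375*(sqrt(33)/1199) = 8881375*sqrt(33)/1199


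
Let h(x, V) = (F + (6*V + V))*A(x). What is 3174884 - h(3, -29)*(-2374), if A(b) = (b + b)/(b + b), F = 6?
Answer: 2707206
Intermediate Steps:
A(b) = 1 (A(b) = (2*b)/((2*b)) = (2*b)*(1/(2*b)) = 1)
h(x, V) = 6 + 7*V (h(x, V) = (6 + (6*V + V))*1 = (6 + 7*V)*1 = 6 + 7*V)
3174884 - h(3, -29)*(-2374) = 3174884 - (6 + 7*(-29))*(-2374) = 3174884 - (6 - 203)*(-2374) = 3174884 - (-197)*(-2374) = 3174884 - 1*467678 = 3174884 - 467678 = 2707206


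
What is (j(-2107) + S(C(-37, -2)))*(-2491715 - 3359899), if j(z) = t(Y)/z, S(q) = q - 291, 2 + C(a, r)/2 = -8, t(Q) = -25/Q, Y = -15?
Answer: 3834437819768/2107 ≈ 1.8199e+9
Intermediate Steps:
C(a, r) = -20 (C(a, r) = -4 + 2*(-8) = -4 - 16 = -20)
S(q) = -291 + q
j(z) = 5/(3*z) (j(z) = (-25/(-15))/z = (-25*(-1/15))/z = 5/(3*z))
(j(-2107) + S(C(-37, -2)))*(-2491715 - 3359899) = ((5/3)/(-2107) + (-291 - 20))*(-2491715 - 3359899) = ((5/3)*(-1/2107) - 311)*(-5851614) = (-5/6321 - 311)*(-5851614) = -1965836/6321*(-5851614) = 3834437819768/2107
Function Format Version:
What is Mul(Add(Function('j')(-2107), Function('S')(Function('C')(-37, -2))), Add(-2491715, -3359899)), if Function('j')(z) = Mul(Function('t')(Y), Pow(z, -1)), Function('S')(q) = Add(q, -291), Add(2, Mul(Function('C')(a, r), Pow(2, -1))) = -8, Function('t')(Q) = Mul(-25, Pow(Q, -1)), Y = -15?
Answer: Rational(3834437819768, 2107) ≈ 1.8199e+9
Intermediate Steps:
Function('C')(a, r) = -20 (Function('C')(a, r) = Add(-4, Mul(2, -8)) = Add(-4, -16) = -20)
Function('S')(q) = Add(-291, q)
Function('j')(z) = Mul(Rational(5, 3), Pow(z, -1)) (Function('j')(z) = Mul(Mul(-25, Pow(-15, -1)), Pow(z, -1)) = Mul(Mul(-25, Rational(-1, 15)), Pow(z, -1)) = Mul(Rational(5, 3), Pow(z, -1)))
Mul(Add(Function('j')(-2107), Function('S')(Function('C')(-37, -2))), Add(-2491715, -3359899)) = Mul(Add(Mul(Rational(5, 3), Pow(-2107, -1)), Add(-291, -20)), Add(-2491715, -3359899)) = Mul(Add(Mul(Rational(5, 3), Rational(-1, 2107)), -311), -5851614) = Mul(Add(Rational(-5, 6321), -311), -5851614) = Mul(Rational(-1965836, 6321), -5851614) = Rational(3834437819768, 2107)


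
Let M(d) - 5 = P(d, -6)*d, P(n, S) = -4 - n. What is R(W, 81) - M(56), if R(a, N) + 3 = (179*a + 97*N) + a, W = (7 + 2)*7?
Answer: 22549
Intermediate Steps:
W = 63 (W = 9*7 = 63)
M(d) = 5 + d*(-4 - d) (M(d) = 5 + (-4 - d)*d = 5 + d*(-4 - d))
R(a, N) = -3 + 97*N + 180*a (R(a, N) = -3 + ((179*a + 97*N) + a) = -3 + ((97*N + 179*a) + a) = -3 + (97*N + 180*a) = -3 + 97*N + 180*a)
R(W, 81) - M(56) = (-3 + 97*81 + 180*63) - (5 - 1*56*(4 + 56)) = (-3 + 7857 + 11340) - (5 - 1*56*60) = 19194 - (5 - 3360) = 19194 - 1*(-3355) = 19194 + 3355 = 22549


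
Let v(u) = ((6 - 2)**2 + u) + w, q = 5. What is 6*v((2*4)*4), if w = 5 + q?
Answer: 348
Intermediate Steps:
w = 10 (w = 5 + 5 = 10)
v(u) = 26 + u (v(u) = ((6 - 2)**2 + u) + 10 = (4**2 + u) + 10 = (16 + u) + 10 = 26 + u)
6*v((2*4)*4) = 6*(26 + (2*4)*4) = 6*(26 + 8*4) = 6*(26 + 32) = 6*58 = 348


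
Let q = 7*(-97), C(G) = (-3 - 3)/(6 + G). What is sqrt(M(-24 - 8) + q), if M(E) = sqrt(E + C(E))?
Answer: sqrt(-114751 + 13*I*sqrt(5369))/13 ≈ 0.10815 + 26.058*I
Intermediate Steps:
C(G) = -6/(6 + G)
M(E) = sqrt(E - 6/(6 + E))
q = -679
sqrt(M(-24 - 8) + q) = sqrt(sqrt((-6 + (-24 - 8)*(6 + (-24 - 8)))/(6 + (-24 - 8))) - 679) = sqrt(sqrt((-6 - 32*(6 - 32))/(6 - 32)) - 679) = sqrt(sqrt((-6 - 32*(-26))/(-26)) - 679) = sqrt(sqrt(-(-6 + 832)/26) - 679) = sqrt(sqrt(-1/26*826) - 679) = sqrt(sqrt(-413/13) - 679) = sqrt(I*sqrt(5369)/13 - 679) = sqrt(-679 + I*sqrt(5369)/13)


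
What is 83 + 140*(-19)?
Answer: -2577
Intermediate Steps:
83 + 140*(-19) = 83 - 2660 = -2577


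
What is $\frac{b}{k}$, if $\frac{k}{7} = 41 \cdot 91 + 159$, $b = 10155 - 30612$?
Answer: $- \frac{20457}{27230} \approx -0.75127$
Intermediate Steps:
$b = -20457$
$k = 27230$ ($k = 7 \left(41 \cdot 91 + 159\right) = 7 \left(3731 + 159\right) = 7 \cdot 3890 = 27230$)
$\frac{b}{k} = - \frac{20457}{27230}$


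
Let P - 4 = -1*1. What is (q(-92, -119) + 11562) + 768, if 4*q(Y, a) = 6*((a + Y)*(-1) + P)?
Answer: 12651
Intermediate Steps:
P = 3 (P = 4 - 1*1 = 4 - 1 = 3)
q(Y, a) = 9/2 - 3*Y/2 - 3*a/2 (q(Y, a) = (6*((a + Y)*(-1) + 3))/4 = (6*((Y + a)*(-1) + 3))/4 = (6*((-Y - a) + 3))/4 = (6*(3 - Y - a))/4 = (18 - 6*Y - 6*a)/4 = 9/2 - 3*Y/2 - 3*a/2)
(q(-92, -119) + 11562) + 768 = ((9/2 - 3/2*(-92) - 3/2*(-119)) + 11562) + 768 = ((9/2 + 138 + 357/2) + 11562) + 768 = (321 + 11562) + 768 = 11883 + 768 = 12651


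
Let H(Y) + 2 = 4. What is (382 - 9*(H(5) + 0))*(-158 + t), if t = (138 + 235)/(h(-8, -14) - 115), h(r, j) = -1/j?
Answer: -94437616/1609 ≈ -58693.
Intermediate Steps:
H(Y) = 2 (H(Y) = -2 + 4 = 2)
t = -5222/1609 (t = (138 + 235)/(-1/(-14) - 115) = 373/(-1*(-1/14) - 115) = 373/(1/14 - 115) = 373/(-1609/14) = 373*(-14/1609) = -5222/1609 ≈ -3.2455)
(382 - 9*(H(5) + 0))*(-158 + t) = (382 - 9*(2 + 0))*(-158 - 5222/1609) = (382 - 9*2)*(-259444/1609) = (382 - 18)*(-259444/1609) = 364*(-259444/1609) = -94437616/1609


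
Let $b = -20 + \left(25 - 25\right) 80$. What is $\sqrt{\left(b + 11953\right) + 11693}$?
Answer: $\sqrt{23626} \approx 153.71$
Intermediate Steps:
$b = -20$ ($b = -20 + 0 \cdot 80 = -20 + 0 = -20$)
$\sqrt{\left(b + 11953\right) + 11693} = \sqrt{\left(-20 + 11953\right) + 11693} = \sqrt{11933 + 11693} = \sqrt{23626}$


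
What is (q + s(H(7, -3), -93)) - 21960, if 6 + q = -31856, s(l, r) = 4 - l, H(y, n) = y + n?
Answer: -53822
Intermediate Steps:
H(y, n) = n + y
q = -31862 (q = -6 - 31856 = -31862)
(q + s(H(7, -3), -93)) - 21960 = (-31862 + (4 - (-3 + 7))) - 21960 = (-31862 + (4 - 1*4)) - 21960 = (-31862 + (4 - 4)) - 21960 = (-31862 + 0) - 21960 = -31862 - 21960 = -53822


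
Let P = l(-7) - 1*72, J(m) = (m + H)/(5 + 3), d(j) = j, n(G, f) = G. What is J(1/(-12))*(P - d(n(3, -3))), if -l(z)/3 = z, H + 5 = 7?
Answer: -207/16 ≈ -12.938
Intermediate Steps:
H = 2 (H = -5 + 7 = 2)
l(z) = -3*z
J(m) = ¼ + m/8 (J(m) = (m + 2)/(5 + 3) = (2 + m)/8 = (2 + m)*(⅛) = ¼ + m/8)
P = -51 (P = -3*(-7) - 1*72 = 21 - 72 = -51)
J(1/(-12))*(P - d(n(3, -3))) = (¼ + (1/(-12))/8)*(-51 - 1*3) = (¼ + (1*(-1/12))/8)*(-51 - 3) = (¼ + (⅛)*(-1/12))*(-54) = (¼ - 1/96)*(-54) = (23/96)*(-54) = -207/16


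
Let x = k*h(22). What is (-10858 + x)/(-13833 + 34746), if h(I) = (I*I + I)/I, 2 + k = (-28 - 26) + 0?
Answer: -12146/20913 ≈ -0.58079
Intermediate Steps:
k = -56 (k = -2 + ((-28 - 26) + 0) = -2 + (-54 + 0) = -2 - 54 = -56)
h(I) = (I + I²)/I (h(I) = (I² + I)/I = (I + I²)/I)
x = -1288 (x = -56*(1 + 22) = -56*23 = -1288)
(-10858 + x)/(-13833 + 34746) = (-10858 - 1288)/(-13833 + 34746) = -12146/20913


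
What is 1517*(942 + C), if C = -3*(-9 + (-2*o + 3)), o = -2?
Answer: 1438116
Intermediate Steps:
C = 6 (C = -3*(-9 + (-2*(-2) + 3)) = -3*(-9 + (4 + 3)) = -3*(-9 + 7) = -3*(-2) = 6)
1517*(942 + C) = 1517*(942 + 6) = 1517*948 = 1438116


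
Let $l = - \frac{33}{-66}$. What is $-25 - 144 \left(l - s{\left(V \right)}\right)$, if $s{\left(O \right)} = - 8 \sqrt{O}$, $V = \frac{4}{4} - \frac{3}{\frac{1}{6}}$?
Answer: $-97 - 1152 i \sqrt{17} \approx -97.0 - 4749.8 i$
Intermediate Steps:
$V = -17$ ($V = 4 \cdot \frac{1}{4} - 3 \frac{1}{\frac{1}{6}} = 1 - 18 = -17$)
$l = \frac{1}{2}$ ($l = - \frac{33 \left(-1\right)}{66} = \left(-1\right) \left(- \frac{1}{2}\right) = \frac{1}{2} \approx 0.5$)
$-25 - 144 \left(l - s{\left(V \right)}\right) = -25 - 144 \left(\frac{1}{2} - - 8 \sqrt{-17}\right) = -25 - 144 \left(\frac{1}{2} - - 8 i \sqrt{17}\right) = -25 - 144 \left(\frac{1}{2} + 8 i \sqrt{17}\right) = -25 - \left(72 + 1152 i \sqrt{17}\right) = -97 - 1152 i \sqrt{17}$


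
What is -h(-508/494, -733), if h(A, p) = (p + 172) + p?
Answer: 1294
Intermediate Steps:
h(A, p) = 172 + 2*p (h(A, p) = (172 + p) + p = 172 + 2*p)
-h(-508/494, -733) = -(172 + 2*(-733)) = -(172 - 1466) = -1*(-1294) = 1294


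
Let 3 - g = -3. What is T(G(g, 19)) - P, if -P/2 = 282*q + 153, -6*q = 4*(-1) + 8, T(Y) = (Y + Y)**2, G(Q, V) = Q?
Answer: 74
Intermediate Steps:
g = 6 (g = 3 - 1*(-3) = 3 + 3 = 6)
T(Y) = 4*Y**2 (T(Y) = (2*Y)**2 = 4*Y**2)
q = -2/3 (q = -(4*(-1) + 8)/6 = -(-4 + 8)/6 = -1/6*4 = -2/3 ≈ -0.66667)
P = 70 (P = -2*(282*(-2/3) + 153) = -2*(-188 + 153) = -2*(-35) = 70)
T(G(g, 19)) - P = 4*6**2 - 1*70 = 4*36 - 70 = 144 - 70 = 74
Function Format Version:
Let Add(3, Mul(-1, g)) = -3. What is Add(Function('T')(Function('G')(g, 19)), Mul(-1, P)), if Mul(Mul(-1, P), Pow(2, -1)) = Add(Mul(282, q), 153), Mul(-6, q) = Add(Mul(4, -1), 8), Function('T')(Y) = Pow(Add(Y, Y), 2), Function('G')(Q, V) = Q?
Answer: 74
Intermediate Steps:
g = 6 (g = Add(3, Mul(-1, -3)) = Add(3, 3) = 6)
Function('T')(Y) = Mul(4, Pow(Y, 2)) (Function('T')(Y) = Pow(Mul(2, Y), 2) = Mul(4, Pow(Y, 2)))
q = Rational(-2, 3) (q = Mul(Rational(-1, 6), Add(Mul(4, -1), 8)) = Mul(Rational(-1, 6), Add(-4, 8)) = Mul(Rational(-1, 6), 4) = Rational(-2, 3) ≈ -0.66667)
P = 70 (P = Mul(-2, Add(Mul(282, Rational(-2, 3)), 153)) = Mul(-2, Add(-188, 153)) = Mul(-2, -35) = 70)
Add(Function('T')(Function('G')(g, 19)), Mul(-1, P)) = Add(Mul(4, Pow(6, 2)), Mul(-1, 70)) = Add(Mul(4, 36), -70) = Add(144, -70) = 74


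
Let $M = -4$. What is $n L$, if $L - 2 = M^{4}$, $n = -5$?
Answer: $-1290$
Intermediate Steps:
$L = 258$ ($L = 2 + \left(-4\right)^{4} = 2 + 256 = 258$)
$n L = \left(-5\right) 258 = -1290$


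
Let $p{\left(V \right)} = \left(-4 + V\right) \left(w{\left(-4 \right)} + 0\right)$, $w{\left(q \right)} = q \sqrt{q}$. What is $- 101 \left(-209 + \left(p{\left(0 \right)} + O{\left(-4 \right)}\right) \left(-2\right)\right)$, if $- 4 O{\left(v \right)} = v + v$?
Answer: $21513 + 6464 i \approx 21513.0 + 6464.0 i$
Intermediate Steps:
$w{\left(q \right)} = q^{\frac{3}{2}}$
$p{\left(V \right)} = - 8 i \left(-4 + V\right)$ ($p{\left(V \right)} = \left(-4 + V\right) \left(\left(-4\right)^{\frac{3}{2}} + 0\right) = \left(-4 + V\right) \left(- 8 i + 0\right) = \left(-4 + V\right) \left(- 8 i\right) = - 8 i \left(-4 + V\right)$)
$O{\left(v \right)} = - \frac{v}{2}$ ($O{\left(v \right)} = - \frac{v + v}{4} = - \frac{2 v}{4} = - \frac{v}{2}$)
$- 101 \left(-209 + \left(p{\left(0 \right)} + O{\left(-4 \right)}\right) \left(-2\right)\right) = - 101 \left(-209 + \left(8 i \left(4 - 0\right) - -2\right) \left(-2\right)\right) = - 101 \left(-209 + \left(8 i \left(4 + 0\right) + 2\right) \left(-2\right)\right) = - 101 \left(-209 + \left(8 i 4 + 2\right) \left(-2\right)\right) = - 101 \left(-209 + \left(32 i + 2\right) \left(-2\right)\right) = - 101 \left(-209 + \left(2 + 32 i\right) \left(-2\right)\right) = - 101 \left(-209 - \left(4 + 64 i\right)\right) = - 101 \left(-213 - 64 i\right) = 21513 + 6464 i$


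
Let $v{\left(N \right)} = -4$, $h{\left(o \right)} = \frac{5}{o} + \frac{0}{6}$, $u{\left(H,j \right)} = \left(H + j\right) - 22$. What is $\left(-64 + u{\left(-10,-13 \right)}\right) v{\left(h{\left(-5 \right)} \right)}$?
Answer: $436$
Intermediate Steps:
$u{\left(H,j \right)} = -22 + H + j$
$h{\left(o \right)} = \frac{5}{o}$ ($h{\left(o \right)} = \frac{5}{o} + 0 \cdot \frac{1}{6} = \frac{5}{o} + 0 = \frac{5}{o}$)
$\left(-64 + u{\left(-10,-13 \right)}\right) v{\left(h{\left(-5 \right)} \right)} = \left(-64 - 45\right) \left(-4\right) = \left(-109\right) \left(-4\right) = 436$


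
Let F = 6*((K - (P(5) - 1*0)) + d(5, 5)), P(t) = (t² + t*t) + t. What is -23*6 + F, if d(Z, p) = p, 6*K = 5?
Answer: -433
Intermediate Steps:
K = ⅚ (K = (⅙)*5 = ⅚ ≈ 0.83333)
P(t) = t + 2*t² (P(t) = (t² + t²) + t = 2*t² + t = t + 2*t²)
F = -295 (F = 6*((⅚ - (5*(1 + 2*5) - 1*0)) + 5) = 6*((⅚ - (5*(1 + 10) + 0)) + 5) = 6*((⅚ - (5*11 + 0)) + 5) = 6*((⅚ - (55 + 0)) + 5) = 6*((⅚ - 1*55) + 5) = 6*((⅚ - 55) + 5) = 6*(-325/6 + 5) = 6*(-295/6) = -295)
-23*6 + F = -23*6 - 295 = -138 - 295 = -433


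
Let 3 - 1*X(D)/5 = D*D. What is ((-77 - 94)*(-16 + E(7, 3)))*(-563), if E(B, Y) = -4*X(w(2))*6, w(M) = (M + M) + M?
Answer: 379700712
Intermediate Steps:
w(M) = 3*M (w(M) = 2*M + M = 3*M)
X(D) = 15 - 5*D² (X(D) = 15 - 5*D*D = 15 - 5*D²)
E(B, Y) = 3960 (E(B, Y) = -4*(15 - 5*(3*2)²)*6 = -4*(15 - 5*6²)*6 = -4*(15 - 5*36)*6 = -4*(15 - 180)*6 = -4*(-165)*6 = 660*6 = 3960)
((-77 - 94)*(-16 + E(7, 3)))*(-563) = ((-77 - 94)*(-16 + 3960))*(-563) = -171*3944*(-563) = -674424*(-563) = 379700712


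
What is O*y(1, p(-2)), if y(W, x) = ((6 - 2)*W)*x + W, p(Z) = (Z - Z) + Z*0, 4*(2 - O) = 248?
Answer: -60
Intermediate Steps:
O = -60 (O = 2 - ¼*248 = 2 - 62 = -60)
p(Z) = 0 (p(Z) = 0 + 0 = 0)
y(W, x) = W + 4*W*x (y(W, x) = (4*W)*x + W = 4*W*x + W = W + 4*W*x)
O*y(1, p(-2)) = -60*(1 + 4*0) = -60*(1 + 0) = -60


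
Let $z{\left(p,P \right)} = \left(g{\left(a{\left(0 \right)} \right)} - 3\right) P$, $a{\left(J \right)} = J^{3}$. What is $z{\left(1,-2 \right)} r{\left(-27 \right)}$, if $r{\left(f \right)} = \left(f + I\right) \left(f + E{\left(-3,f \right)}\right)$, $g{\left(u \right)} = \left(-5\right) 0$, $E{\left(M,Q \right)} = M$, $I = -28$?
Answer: $9900$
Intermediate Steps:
$g{\left(u \right)} = 0$
$r{\left(f \right)} = \left(-28 + f\right) \left(-3 + f\right)$ ($r{\left(f \right)} = \left(f - 28\right) \left(f - 3\right) = \left(-28 + f\right) \left(-3 + f\right)$)
$z{\left(p,P \right)} = - 3 P$ ($z{\left(p,P \right)} = \left(0 - 3\right) P = - 3 P$)
$z{\left(1,-2 \right)} r{\left(-27 \right)} = \left(-3\right) \left(-2\right) \left(84 + \left(-27\right)^{2} - -837\right) = 6 \left(84 + 729 + 837\right) = 6 \cdot 1650 = 9900$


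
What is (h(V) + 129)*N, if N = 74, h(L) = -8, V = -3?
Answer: 8954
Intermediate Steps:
(h(V) + 129)*N = (-8 + 129)*74 = 121*74 = 8954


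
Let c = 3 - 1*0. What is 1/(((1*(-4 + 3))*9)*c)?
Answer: -1/27 ≈ -0.037037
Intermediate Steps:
c = 3 (c = 3 + 0 = 3)
1/(((1*(-4 + 3))*9)*c) = 1/(((1*(-4 + 3))*9)*3) = 1/(((1*(-1))*9)*3) = 1/(-1*9*3) = 1/(-9*3) = 1/(-27) = -1/27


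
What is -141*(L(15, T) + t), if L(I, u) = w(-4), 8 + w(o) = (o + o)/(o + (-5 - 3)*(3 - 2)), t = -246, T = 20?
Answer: 35720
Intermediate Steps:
w(o) = -8 + 2*o/(-8 + o) (w(o) = -8 + (o + o)/(o + (-5 - 3)*(3 - 2)) = -8 + (2*o)/(o - 8*1) = -8 + (2*o)/(o - 8) = -8 + (2*o)/(-8 + o) = -8 + 2*o/(-8 + o))
L(I, u) = -22/3 (L(I, u) = 2*(32 - 3*(-4))/(-8 - 4) = 2*(32 + 12)/(-12) = 2*(-1/12)*44 = -22/3)
-141*(L(15, T) + t) = -141*(-22/3 - 246) = -141*(-760/3) = 35720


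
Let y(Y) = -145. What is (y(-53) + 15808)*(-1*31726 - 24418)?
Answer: -879383472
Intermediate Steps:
(y(-53) + 15808)*(-1*31726 - 24418) = (-145 + 15808)*(-1*31726 - 24418) = 15663*(-31726 - 24418) = 15663*(-56144) = -879383472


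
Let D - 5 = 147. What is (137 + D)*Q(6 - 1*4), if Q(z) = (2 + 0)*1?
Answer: 578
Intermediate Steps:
D = 152 (D = 5 + 147 = 152)
Q(z) = 2 (Q(z) = 2*1 = 2)
(137 + D)*Q(6 - 1*4) = (137 + 152)*2 = 289*2 = 578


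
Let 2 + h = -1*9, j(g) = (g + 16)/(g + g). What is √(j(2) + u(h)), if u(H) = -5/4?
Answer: √13/2 ≈ 1.8028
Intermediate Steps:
j(g) = (16 + g)/(2*g) (j(g) = (16 + g)/((2*g)) = (16 + g)*(1/(2*g)) = (16 + g)/(2*g))
h = -11 (h = -2 - 1*9 = -2 - 9 = -11)
u(H) = -5/4 (u(H) = -5*¼ = -5/4)
√(j(2) + u(h)) = √((½)*(16 + 2)/2 - 5/4) = √((½)*(½)*18 - 5/4) = √(9/2 - 5/4) = √(13/4) = √13/2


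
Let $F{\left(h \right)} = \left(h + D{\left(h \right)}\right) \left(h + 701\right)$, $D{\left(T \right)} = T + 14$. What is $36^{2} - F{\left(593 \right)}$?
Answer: $-1551504$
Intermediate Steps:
$D{\left(T \right)} = 14 + T$
$F{\left(h \right)} = \left(14 + 2 h\right) \left(701 + h\right)$ ($F{\left(h \right)} = \left(h + \left(14 + h\right)\right) \left(h + 701\right) = \left(14 + 2 h\right) \left(701 + h\right)$)
$36^{2} - F{\left(593 \right)} = 36^{2} - \left(9814 + 2 \cdot 593^{2} + 1416 \cdot 593\right) = 1296 - \left(9814 + 2 \cdot 351649 + 839688\right) = 1296 - \left(9814 + 703298 + 839688\right) = 1296 - 1552800 = -1551504$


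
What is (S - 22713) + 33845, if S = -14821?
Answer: -3689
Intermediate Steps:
(S - 22713) + 33845 = (-14821 - 22713) + 33845 = -37534 + 33845 = -3689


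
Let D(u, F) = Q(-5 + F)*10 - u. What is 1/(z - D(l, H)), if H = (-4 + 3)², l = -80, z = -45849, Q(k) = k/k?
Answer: -1/45939 ≈ -2.1768e-5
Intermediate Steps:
Q(k) = 1
H = 1 (H = (-1)² = 1)
D(u, F) = 10 - u (D(u, F) = 1*10 - u = 10 - u)
1/(z - D(l, H)) = 1/(-45849 - (10 - 1*(-80))) = 1/(-45849 - (10 + 80)) = 1/(-45849 - 1*90) = 1/(-45849 - 90) = 1/(-45939) = -1/45939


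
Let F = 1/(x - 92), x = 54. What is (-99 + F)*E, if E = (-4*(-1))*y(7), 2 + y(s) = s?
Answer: -37630/19 ≈ -1980.5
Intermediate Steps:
y(s) = -2 + s
F = -1/38 (F = 1/(54 - 92) = 1/(-38) = -1/38 ≈ -0.026316)
E = 20 (E = (-4*(-1))*(-2 + 7) = 4*5 = 20)
(-99 + F)*E = (-99 - 1/38)*20 = -3763/38*20 = -37630/19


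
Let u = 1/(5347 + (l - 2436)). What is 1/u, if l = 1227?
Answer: 4138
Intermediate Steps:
u = 1/4138 (u = 1/(5347 + (1227 - 2436)) = 1/(5347 - 1209) = 1/4138 ≈ 0.00024166)
1/u = 1/(1/4138) = 4138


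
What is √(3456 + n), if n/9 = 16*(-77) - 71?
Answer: 3*I*√919 ≈ 90.945*I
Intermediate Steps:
n = -11727 (n = 9*(16*(-77) - 71) = 9*(-1232 - 71) = 9*(-1303) = -11727)
√(3456 + n) = √(3456 - 11727) = √(-8271) = 3*I*√919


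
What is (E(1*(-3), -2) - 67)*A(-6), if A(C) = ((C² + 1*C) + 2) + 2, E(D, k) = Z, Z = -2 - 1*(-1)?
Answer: -2312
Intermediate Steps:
Z = -1 (Z = -2 + 1 = -1)
E(D, k) = -1
A(C) = 4 + C + C² (A(C) = ((C² + C) + 2) + 2 = ((C + C²) + 2) + 2 = (2 + C + C²) + 2 = 4 + C + C²)
(E(1*(-3), -2) - 67)*A(-6) = (-1 - 67)*(4 - 6 + (-6)²) = -68*(4 - 6 + 36) = -68*34 = -2312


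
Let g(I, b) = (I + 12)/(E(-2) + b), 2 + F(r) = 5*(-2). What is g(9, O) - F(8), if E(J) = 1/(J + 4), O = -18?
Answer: 54/5 ≈ 10.800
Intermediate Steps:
E(J) = 1/(4 + J)
F(r) = -12 (F(r) = -2 + 5*(-2) = -2 - 10 = -12)
g(I, b) = (12 + I)/(1/2 + b) (g(I, b) = (I + 12)/(1/(4 - 2) + b) = (12 + I)/(1/2 + b))
g(9, O) - F(8) = 2*(12 + 9)/(1 + 2*(-18)) - 1*(-12) = 2*21/(1 - 36) + 12 = 2*21/(-35) + 12 = 2*(-1/35)*21 + 12 = -6/5 + 12 = 54/5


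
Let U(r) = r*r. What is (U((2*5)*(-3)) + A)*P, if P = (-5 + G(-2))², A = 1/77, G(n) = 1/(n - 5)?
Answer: 89814096/3773 ≈ 23804.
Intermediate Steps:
G(n) = 1/(-5 + n)
A = 1/77 ≈ 0.012987
U(r) = r²
P = 1296/49 (P = (-5 + 1/(-5 - 2))² = (-5 + 1/(-7))² = (-5 - ⅐)² = (-36/7)² = 1296/49 ≈ 26.449)
(U((2*5)*(-3)) + A)*P = (((2*5)*(-3))² + 1/77)*(1296/49) = ((10*(-3))² + 1/77)*(1296/49) = ((-30)² + 1/77)*(1296/49) = (900 + 1/77)*(1296/49) = (69301/77)*(1296/49) = 89814096/3773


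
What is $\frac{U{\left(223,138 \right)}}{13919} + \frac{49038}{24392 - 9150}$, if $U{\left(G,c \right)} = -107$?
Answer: $\frac{340464514}{106076699} \approx 3.2096$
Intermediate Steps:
$\frac{U{\left(223,138 \right)}}{13919} + \frac{49038}{24392 - 9150} = - \frac{107}{13919} + \frac{49038}{24392 - 9150} = \left(-107\right) \frac{1}{13919} + \frac{49038}{24392 - 9150} = - \frac{107}{13919} + \frac{49038}{15242} = - \frac{107}{13919} + 49038 \cdot \frac{1}{15242} = - \frac{107}{13919} + \frac{24519}{7621} = \frac{340464514}{106076699}$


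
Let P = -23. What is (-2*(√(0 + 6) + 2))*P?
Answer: 92 + 46*√6 ≈ 204.68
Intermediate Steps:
(-2*(√(0 + 6) + 2))*P = -2*(√(0 + 6) + 2)*(-23) = -2*(√6 + 2)*(-23) = -2*(2 + √6)*(-23) = (-4 - 2*√6)*(-23) = 92 + 46*√6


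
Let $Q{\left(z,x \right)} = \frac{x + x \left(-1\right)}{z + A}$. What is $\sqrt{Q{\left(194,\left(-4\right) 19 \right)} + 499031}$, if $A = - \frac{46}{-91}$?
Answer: $\sqrt{499031} \approx 706.42$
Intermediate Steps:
$A = \frac{46}{91}$ ($A = \left(-46\right) \left(- \frac{1}{91}\right) = \frac{46}{91} \approx 0.50549$)
$Q{\left(z,x \right)} = 0$ ($Q{\left(z,x \right)} = \frac{x + x \left(-1\right)}{z + \frac{46}{91}} = \frac{x - x}{\frac{46}{91} + z} = \frac{0}{\frac{46}{91} + z} = 0$)
$\sqrt{Q{\left(194,\left(-4\right) 19 \right)} + 499031} = \sqrt{0 + 499031} = \sqrt{499031}$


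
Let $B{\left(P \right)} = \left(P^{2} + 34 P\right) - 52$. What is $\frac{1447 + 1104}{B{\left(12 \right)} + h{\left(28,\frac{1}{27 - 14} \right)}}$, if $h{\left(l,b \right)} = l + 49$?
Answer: $\frac{2551}{577} \approx 4.4211$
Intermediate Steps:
$B{\left(P \right)} = -52 + P^{2} + 34 P$
$h{\left(l,b \right)} = 49 + l$
$\frac{1447 + 1104}{B{\left(12 \right)} + h{\left(28,\frac{1}{27 - 14} \right)}} = \frac{1447 + 1104}{\left(-52 + 12^{2} + 34 \cdot 12\right) + \left(49 + 28\right)} = \frac{2551}{\left(-52 + 144 + 408\right) + 77} = \frac{2551}{500 + 77} = \frac{2551}{577}$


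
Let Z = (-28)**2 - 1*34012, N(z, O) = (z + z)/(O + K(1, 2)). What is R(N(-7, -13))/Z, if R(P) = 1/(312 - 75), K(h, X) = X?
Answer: -1/7875036 ≈ -1.2698e-7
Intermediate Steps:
N(z, O) = 2*z/(2 + O) (N(z, O) = (z + z)/(O + 2) = (2*z)/(2 + O) = 2*z/(2 + O))
R(P) = 1/237
Z = -33228 (Z = 784 - 34012 = -33228)
R(N(-7, -13))/Z = (1/237)/(-33228) = (1/237)*(-1/33228) = -1/7875036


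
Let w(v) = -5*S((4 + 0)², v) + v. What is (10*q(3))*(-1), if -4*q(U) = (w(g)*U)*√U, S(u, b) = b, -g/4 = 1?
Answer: 120*√3 ≈ 207.85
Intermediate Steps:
g = -4 (g = -4*1 = -4)
w(v) = -4*v (w(v) = -5*v + v = -4*v)
q(U) = -4*U^(3/2) (q(U) = -(-4*(-4))*U*√U/4 = -16*U*√U/4 = -4*U^(3/2))
(10*q(3))*(-1) = (10*(-12*√3))*(-1) = -120*√3*(-1) = 120*√3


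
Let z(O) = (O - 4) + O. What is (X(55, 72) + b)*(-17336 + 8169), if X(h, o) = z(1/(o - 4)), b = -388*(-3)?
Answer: -361555647/34 ≈ -1.0634e+7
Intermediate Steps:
b = 1164
z(O) = -4 + 2*O (z(O) = (-4 + O) + O = -4 + 2*O)
X(h, o) = -4 + 2/(-4 + o) (X(h, o) = -4 + 2/(o - 4) = -4 + 2/(-4 + o))
(X(55, 72) + b)*(-17336 + 8169) = (2*(9 - 2*72)/(-4 + 72) + 1164)*(-17336 + 8169) = (2*(9 - 144)/68 + 1164)*(-9167) = (2*(1/68)*(-135) + 1164)*(-9167) = (-135/34 + 1164)*(-9167) = (39441/34)*(-9167) = -361555647/34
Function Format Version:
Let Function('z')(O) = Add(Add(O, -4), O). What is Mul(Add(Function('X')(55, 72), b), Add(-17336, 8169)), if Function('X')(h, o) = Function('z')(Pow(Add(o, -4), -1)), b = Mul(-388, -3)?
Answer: Rational(-361555647, 34) ≈ -1.0634e+7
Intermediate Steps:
b = 1164
Function('z')(O) = Add(-4, Mul(2, O)) (Function('z')(O) = Add(Add(-4, O), O) = Add(-4, Mul(2, O)))
Function('X')(h, o) = Add(-4, Mul(2, Pow(Add(-4, o), -1))) (Function('X')(h, o) = Add(-4, Mul(2, Pow(Add(o, -4), -1))) = Add(-4, Mul(2, Pow(Add(-4, o), -1))))
Mul(Add(Function('X')(55, 72), b), Add(-17336, 8169)) = Mul(Add(Mul(2, Pow(Add(-4, 72), -1), Add(9, Mul(-2, 72))), 1164), Add(-17336, 8169)) = Mul(Add(Mul(2, Pow(68, -1), Add(9, -144)), 1164), -9167) = Mul(Add(Mul(2, Rational(1, 68), -135), 1164), -9167) = Mul(Add(Rational(-135, 34), 1164), -9167) = Mul(Rational(39441, 34), -9167) = Rational(-361555647, 34)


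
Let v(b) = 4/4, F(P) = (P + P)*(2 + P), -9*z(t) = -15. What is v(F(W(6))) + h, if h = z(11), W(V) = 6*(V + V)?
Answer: 8/3 ≈ 2.6667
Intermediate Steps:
z(t) = 5/3 (z(t) = -1/9*(-15) = 5/3)
W(V) = 12*V (W(V) = 6*(2*V) = 12*V)
h = 5/3 ≈ 1.6667
F(P) = 2*P*(2 + P) (F(P) = (2*P)*(2 + P) = 2*P*(2 + P))
v(b) = 1 (v(b) = 4*(1/4) = 1)
v(F(W(6))) + h = 1 + 5/3 = 8/3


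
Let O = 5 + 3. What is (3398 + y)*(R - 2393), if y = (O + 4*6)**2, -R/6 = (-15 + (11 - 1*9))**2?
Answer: -15065754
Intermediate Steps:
O = 8
R = -1014 (R = -6*(-15 + (11 - 1*9))**2 = -6*(-15 + (11 - 9))**2 = -6*(-15 + 2)**2 = -6*(-13)**2 = -6*169 = -1014)
y = 1024 (y = (8 + 4*6)**2 = (8 + 24)**2 = 32**2 = 1024)
(3398 + y)*(R - 2393) = (3398 + 1024)*(-1014 - 2393) = 4422*(-3407) = -15065754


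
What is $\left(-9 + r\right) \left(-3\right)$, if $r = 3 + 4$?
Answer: $6$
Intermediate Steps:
$r = 7$
$\left(-9 + r\right) \left(-3\right) = \left(-9 + 7\right) \left(-3\right) = \left(-2\right) \left(-3\right) = 6$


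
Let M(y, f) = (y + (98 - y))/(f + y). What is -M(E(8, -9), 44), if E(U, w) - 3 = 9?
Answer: -7/4 ≈ -1.7500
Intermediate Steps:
E(U, w) = 12 (E(U, w) = 3 + 9 = 12)
M(y, f) = 98/(f + y)
-M(E(8, -9), 44) = -98/(44 + 12) = -98/56 = -1*7/4 = -7/4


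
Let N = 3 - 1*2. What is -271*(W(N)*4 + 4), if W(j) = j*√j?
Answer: -2168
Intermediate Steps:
N = 1 (N = 3 - 2 = 1)
W(j) = j^(3/2)
-271*(W(N)*4 + 4) = -271*(1^(3/2)*4 + 4) = -271*(1*4 + 4) = -271*(4 + 4) = -271*8 = -2168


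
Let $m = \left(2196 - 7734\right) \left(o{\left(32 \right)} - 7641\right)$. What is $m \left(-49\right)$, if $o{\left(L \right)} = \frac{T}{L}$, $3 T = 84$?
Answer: $- \frac{8292958401}{4} \approx -2.0732 \cdot 10^{9}$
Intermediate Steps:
$T = 28$ ($T = \frac{1}{3} \cdot 84 = 28$)
$o{\left(L \right)} = \frac{28}{L}$
$m = \frac{169244049}{4}$ ($m = \left(2196 - 7734\right) \left(\frac{28}{32} - 7641\right) = - 5538 \left(28 \cdot \frac{1}{32} - 7641\right) = - 5538 \left(\frac{7}{8} - 7641\right) = \left(-5538\right) \left(- \frac{61121}{8}\right) = \frac{169244049}{4} \approx 4.2311 \cdot 10^{7}$)
$m \left(-49\right) = \frac{169244049}{4} \left(-49\right) = - \frac{8292958401}{4}$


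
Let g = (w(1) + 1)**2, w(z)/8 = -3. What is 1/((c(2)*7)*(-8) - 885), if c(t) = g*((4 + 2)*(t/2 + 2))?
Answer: -1/534117 ≈ -1.8722e-6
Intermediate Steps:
w(z) = -24 (w(z) = 8*(-3) = -24)
g = 529 (g = (-24 + 1)**2 = (-23)**2 = 529)
c(t) = 6348 + 1587*t (c(t) = 529*((4 + 2)*(t/2 + 2)) = 529*(6*(t*(1/2) + 2)) = 529*(6*(t/2 + 2)) = 529*(6*(2 + t/2)) = 529*(12 + 3*t) = 6348 + 1587*t)
1/((c(2)*7)*(-8) - 885) = 1/(((6348 + 1587*2)*7)*(-8) - 885) = 1/(((6348 + 3174)*7)*(-8) - 885) = 1/((9522*7)*(-8) - 885) = 1/(66654*(-8) - 885) = 1/(-533232 - 885) = 1/(-534117) = -1/534117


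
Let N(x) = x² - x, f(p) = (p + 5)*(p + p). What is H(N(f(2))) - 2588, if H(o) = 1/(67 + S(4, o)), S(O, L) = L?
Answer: -2129923/823 ≈ -2588.0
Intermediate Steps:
f(p) = 2*p*(5 + p) (f(p) = (5 + p)*(2*p) = 2*p*(5 + p))
H(o) = 1/(67 + o)
H(N(f(2))) - 2588 = 1/(67 + (2*2*(5 + 2))*(-1 + 2*2*(5 + 2))) - 2588 = 1/(67 + (2*2*7)*(-1 + 2*2*7)) - 2588 = 1/(67 + 28*(-1 + 28)) - 2588 = 1/(67 + 28*27) - 2588 = 1/(67 + 756) - 2588 = 1/823 - 2588 = -2129923/823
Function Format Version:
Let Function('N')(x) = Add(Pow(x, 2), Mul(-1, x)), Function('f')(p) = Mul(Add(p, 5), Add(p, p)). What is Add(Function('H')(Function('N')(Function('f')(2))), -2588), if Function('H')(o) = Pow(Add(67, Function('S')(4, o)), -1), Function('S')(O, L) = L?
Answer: Rational(-2129923, 823) ≈ -2588.0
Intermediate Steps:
Function('f')(p) = Mul(2, p, Add(5, p)) (Function('f')(p) = Mul(Add(5, p), Mul(2, p)) = Mul(2, p, Add(5, p)))
Function('H')(o) = Pow(Add(67, o), -1)
Add(Function('H')(Function('N')(Function('f')(2))), -2588) = Add(Pow(Add(67, Mul(Mul(2, 2, Add(5, 2)), Add(-1, Mul(2, 2, Add(5, 2))))), -1), -2588) = Add(Pow(Add(67, Mul(Mul(2, 2, 7), Add(-1, Mul(2, 2, 7)))), -1), -2588) = Add(Pow(Add(67, Mul(28, Add(-1, 28))), -1), -2588) = Add(Pow(Add(67, Mul(28, 27)), -1), -2588) = Add(Pow(Add(67, 756), -1), -2588) = Add(Pow(823, -1), -2588) = Add(Rational(1, 823), -2588) = Rational(-2129923, 823)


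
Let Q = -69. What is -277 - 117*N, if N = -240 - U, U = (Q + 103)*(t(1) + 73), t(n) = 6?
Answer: 342065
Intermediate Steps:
U = 2686 (U = (-69 + 103)*(6 + 73) = 34*79 = 2686)
N = -2926 (N = -240 - 1*2686 = -240 - 2686 = -2926)
-277 - 117*N = -277 - 117*(-2926) = -277 + 342342 = 342065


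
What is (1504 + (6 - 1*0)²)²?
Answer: 2371600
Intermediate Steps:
(1504 + (6 - 1*0)²)² = (1504 + (6 + 0)²)² = (1504 + 6²)² = (1504 + 36)² = 1540² = 2371600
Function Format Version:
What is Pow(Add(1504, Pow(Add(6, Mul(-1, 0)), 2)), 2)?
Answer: 2371600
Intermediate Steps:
Pow(Add(1504, Pow(Add(6, Mul(-1, 0)), 2)), 2) = Pow(Add(1504, Pow(Add(6, 0), 2)), 2) = Pow(Add(1504, Pow(6, 2)), 2) = Pow(Add(1504, 36), 2) = Pow(1540, 2) = 2371600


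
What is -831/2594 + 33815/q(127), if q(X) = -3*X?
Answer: -88032721/988314 ≈ -89.074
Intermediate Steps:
-831/2594 + 33815/q(127) = -831/2594 + 33815/((-3*127)) = -831*1/2594 + 33815/(-381) = -831/2594 + 33815*(-1/381) = -831/2594 - 33815/381 = -88032721/988314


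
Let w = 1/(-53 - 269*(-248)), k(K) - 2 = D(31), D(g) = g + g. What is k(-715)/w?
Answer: 4266176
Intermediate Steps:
D(g) = 2*g
k(K) = 64 (k(K) = 2 + 2*31 = 2 + 62 = 64)
w = 1/66659 (w = 1/(-53 + 66712) = 1/66659 ≈ 1.5002e-5)
k(-715)/w = 64/(1/66659) = 64*66659 = 4266176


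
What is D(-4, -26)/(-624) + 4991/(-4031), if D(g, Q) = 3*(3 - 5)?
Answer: -515033/419224 ≈ -1.2285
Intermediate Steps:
D(g, Q) = -6 (D(g, Q) = 3*(-2) = -6)
D(-4, -26)/(-624) + 4991/(-4031) = -6/(-624) + 4991/(-4031) = -6*(-1/624) + 4991*(-1/4031) = 1/104 - 4991/4031 = -515033/419224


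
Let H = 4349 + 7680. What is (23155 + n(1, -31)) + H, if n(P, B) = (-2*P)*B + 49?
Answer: 35295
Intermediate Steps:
n(P, B) = 49 - 2*B*P (n(P, B) = -2*B*P + 49 = 49 - 2*B*P)
H = 12029
(23155 + n(1, -31)) + H = (23155 + (49 - 2*(-31)*1)) + 12029 = (23155 + (49 + 62)) + 12029 = (23155 + 111) + 12029 = 23266 + 12029 = 35295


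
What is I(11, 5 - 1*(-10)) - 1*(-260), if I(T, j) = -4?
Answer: 256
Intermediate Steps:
I(11, 5 - 1*(-10)) - 1*(-260) = -4 - 1*(-260) = -4 + 260 = 256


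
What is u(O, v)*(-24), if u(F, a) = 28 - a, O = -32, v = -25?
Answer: -1272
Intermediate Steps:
u(O, v)*(-24) = (28 - 1*(-25))*(-24) = (28 + 25)*(-24) = 53*(-24) = -1272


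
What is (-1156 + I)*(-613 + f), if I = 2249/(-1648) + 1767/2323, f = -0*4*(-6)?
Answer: 2714260914855/3828304 ≈ 7.0900e+5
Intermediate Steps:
f = 0 (f = -11*0*(-6) = 0*(-6) = 0)
I = -2312411/3828304 (I = 2249*(-1/1648) + 1767*(1/2323) = -2249/1648 + 1767/2323 = -2312411/3828304 ≈ -0.60403)
(-1156 + I)*(-613 + f) = (-1156 - 2312411/3828304)*(-613 + 0) = -4427831835/3828304*(-613) = 2714260914855/3828304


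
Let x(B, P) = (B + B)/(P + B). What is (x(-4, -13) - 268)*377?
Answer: -1714596/17 ≈ -1.0086e+5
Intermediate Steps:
x(B, P) = 2*B/(B + P) (x(B, P) = (2*B)/(B + P) = 2*B/(B + P))
(x(-4, -13) - 268)*377 = (2*(-4)/(-4 - 13) - 268)*377 = (2*(-4)/(-17) - 268)*377 = (2*(-4)*(-1/17) - 268)*377 = (8/17 - 268)*377 = -4548/17*377 = -1714596/17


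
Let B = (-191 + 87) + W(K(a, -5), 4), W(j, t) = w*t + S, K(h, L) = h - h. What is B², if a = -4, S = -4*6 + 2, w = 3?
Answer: 12996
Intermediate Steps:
S = -22 (S = -24 + 2 = -22)
K(h, L) = 0
W(j, t) = -22 + 3*t (W(j, t) = 3*t - 22 = -22 + 3*t)
B = -114 (B = (-191 + 87) + (-22 + 3*4) = -104 + (-22 + 12) = -104 - 10 = -114)
B² = (-114)² = 12996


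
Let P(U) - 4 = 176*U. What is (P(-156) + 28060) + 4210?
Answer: 4818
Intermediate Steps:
P(U) = 4 + 176*U
(P(-156) + 28060) + 4210 = ((4 + 176*(-156)) + 28060) + 4210 = ((4 - 27456) + 28060) + 4210 = (-27452 + 28060) + 4210 = 608 + 4210 = 4818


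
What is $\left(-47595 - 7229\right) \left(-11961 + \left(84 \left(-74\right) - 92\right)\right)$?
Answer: $1001579656$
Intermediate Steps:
$\left(-47595 - 7229\right) \left(-11961 + \left(84 \left(-74\right) - 92\right)\right) = - 54824 \left(-11961 - 6308\right) = \left(-54824\right) \left(-18269\right) = 1001579656$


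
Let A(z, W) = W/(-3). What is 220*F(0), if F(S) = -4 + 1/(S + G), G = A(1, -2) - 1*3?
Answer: -6820/7 ≈ -974.29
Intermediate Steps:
A(z, W) = -W/3 (A(z, W) = W*(-⅓) = -W/3)
G = -7/3 (G = -⅓*(-2) - 1*3 = ⅔ - 3 = -7/3 ≈ -2.3333)
F(S) = -4 + 1/(-7/3 + S) (F(S) = -4 + 1/(S - 7/3) = -4 + 1/(-7/3 + S))
220*F(0) = 220*((31 - 12*0)/(-7 + 3*0)) = 220*((31 + 0)/(-7 + 0)) = 220*(31/(-7)) = 220*(-⅐*31) = 220*(-31/7) = -6820/7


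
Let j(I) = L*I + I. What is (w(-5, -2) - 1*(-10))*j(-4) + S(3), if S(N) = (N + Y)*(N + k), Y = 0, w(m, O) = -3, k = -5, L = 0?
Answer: -34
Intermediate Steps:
S(N) = N*(-5 + N) (S(N) = (N + 0)*(N - 5) = N*(-5 + N))
j(I) = I (j(I) = 0*I + I = 0 + I = I)
(w(-5, -2) - 1*(-10))*j(-4) + S(3) = (-3 - 1*(-10))*(-4) + 3*(-5 + 3) = (-3 + 10)*(-4) + 3*(-2) = 7*(-4) - 6 = -28 - 6 = -34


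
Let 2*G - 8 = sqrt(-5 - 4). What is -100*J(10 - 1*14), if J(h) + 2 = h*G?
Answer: 1800 + 600*I ≈ 1800.0 + 600.0*I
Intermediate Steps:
G = 4 + 3*I/2 (G = 4 + sqrt(-5 - 4)/2 = 4 + sqrt(-9)/2 = 4 + (3*I)/2 = 4 + 3*I/2 ≈ 4.0 + 1.5*I)
J(h) = -2 + h*(4 + 3*I/2)
-100*J(10 - 1*14) = -100*(-2 + (10 - 1*14)*(8 + 3*I)/2) = -100*(-2 + (10 - 14)*(8 + 3*I)/2) = -100*(-2 + (1/2)*(-4)*(8 + 3*I)) = -100*(-2 + (-16 - 6*I)) = -100*(-18 - 6*I) = 1800 + 600*I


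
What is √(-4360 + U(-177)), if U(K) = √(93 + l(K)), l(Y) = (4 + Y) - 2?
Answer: √(-4360 + I*√82) ≈ 0.0686 + 66.03*I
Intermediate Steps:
l(Y) = 2 + Y
U(K) = √(95 + K) (U(K) = √(93 + (2 + K)) = √(95 + K))
√(-4360 + U(-177)) = √(-4360 + √(95 - 177)) = √(-4360 + √(-82)) = √(-4360 + I*√82)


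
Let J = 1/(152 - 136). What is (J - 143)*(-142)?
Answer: 162377/8 ≈ 20297.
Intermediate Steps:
J = 1/16 ≈ 0.062500
(J - 143)*(-142) = (1/16 - 143)*(-142) = -2287/16*(-142) = 162377/8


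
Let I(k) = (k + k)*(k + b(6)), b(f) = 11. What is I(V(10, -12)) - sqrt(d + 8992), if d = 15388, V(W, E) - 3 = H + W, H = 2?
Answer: 780 - 2*sqrt(6095) ≈ 623.86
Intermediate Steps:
V(W, E) = 5 + W (V(W, E) = 3 + (2 + W) = 5 + W)
I(k) = 2*k*(11 + k) (I(k) = (k + k)*(k + 11) = (2*k)*(11 + k) = 2*k*(11 + k))
I(V(10, -12)) - sqrt(d + 8992) = 2*(5 + 10)*(11 + (5 + 10)) - sqrt(15388 + 8992) = 2*15*(11 + 15) - sqrt(24380) = 2*15*26 - 2*sqrt(6095) = 780 - 2*sqrt(6095)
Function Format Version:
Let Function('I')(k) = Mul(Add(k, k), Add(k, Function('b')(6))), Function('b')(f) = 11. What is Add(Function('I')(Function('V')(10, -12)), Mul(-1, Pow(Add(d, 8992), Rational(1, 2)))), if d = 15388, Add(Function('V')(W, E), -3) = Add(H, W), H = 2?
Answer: Add(780, Mul(-2, Pow(6095, Rational(1, 2)))) ≈ 623.86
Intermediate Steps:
Function('V')(W, E) = Add(5, W) (Function('V')(W, E) = Add(3, Add(2, W)) = Add(5, W))
Function('I')(k) = Mul(2, k, Add(11, k)) (Function('I')(k) = Mul(Add(k, k), Add(k, 11)) = Mul(Mul(2, k), Add(11, k)) = Mul(2, k, Add(11, k)))
Add(Function('I')(Function('V')(10, -12)), Mul(-1, Pow(Add(d, 8992), Rational(1, 2)))) = Add(Mul(2, Add(5, 10), Add(11, Add(5, 10))), Mul(-1, Pow(Add(15388, 8992), Rational(1, 2)))) = Add(Mul(2, 15, Add(11, 15)), Mul(-1, Pow(24380, Rational(1, 2)))) = Add(Mul(2, 15, 26), Mul(-1, Mul(2, Pow(6095, Rational(1, 2))))) = Add(780, Mul(-2, Pow(6095, Rational(1, 2))))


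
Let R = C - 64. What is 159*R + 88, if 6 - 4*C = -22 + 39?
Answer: -42101/4 ≈ -10525.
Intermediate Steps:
C = -11/4 (C = 3/2 - (-22 + 39)/4 = 3/2 - ¼*17 = 3/2 - 17/4 = -11/4 ≈ -2.7500)
R = -267/4 (R = -11/4 - 64 = -267/4 ≈ -66.750)
159*R + 88 = 159*(-267/4) + 88 = -42453/4 + 88 = -42101/4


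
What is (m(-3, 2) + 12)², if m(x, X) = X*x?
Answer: 36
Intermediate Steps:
(m(-3, 2) + 12)² = (2*(-3) + 12)² = (-6 + 12)² = 6² = 36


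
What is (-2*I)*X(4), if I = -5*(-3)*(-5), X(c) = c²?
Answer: 2400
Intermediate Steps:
I = -75 (I = 15*(-5) = -75)
(-2*I)*X(4) = -2*(-75)*4² = 150*16 = 2400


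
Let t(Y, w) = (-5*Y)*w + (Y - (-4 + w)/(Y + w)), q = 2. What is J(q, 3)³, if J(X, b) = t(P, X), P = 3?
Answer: -2352637/125 ≈ -18821.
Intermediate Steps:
t(Y, w) = Y - (-4 + w)/(Y + w) - 5*Y*w (t(Y, w) = -5*Y*w + (Y - (-4 + w)/(Y + w)) = Y - (-4 + w)/(Y + w) - 5*Y*w)
J(X, b) = (13 - 43*X - 15*X²)/(3 + X) (J(X, b) = (4 + 3² - X + 3*X - 5*3*X² - 5*X*3²)/(3 + X) = (4 + 9 - X + 3*X - 15*X² - 5*X*9)/(3 + X) = (4 + 9 - X + 3*X - 15*X² - 45*X)/(3 + X) = (13 - 43*X - 15*X²)/(3 + X))
J(q, 3)³ = ((13 - 43*2 - 15*2²)/(3 + 2))³ = ((13 - 86 - 15*4)/5)³ = ((13 - 86 - 60)/5)³ = ((⅕)*(-133))³ = (-133/5)³ = -2352637/125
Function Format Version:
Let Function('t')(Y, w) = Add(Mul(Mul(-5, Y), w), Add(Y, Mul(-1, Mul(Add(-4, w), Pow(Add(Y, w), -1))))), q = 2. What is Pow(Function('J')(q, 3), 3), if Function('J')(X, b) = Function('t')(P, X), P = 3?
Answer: Rational(-2352637, 125) ≈ -18821.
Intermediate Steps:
Function('t')(Y, w) = Add(Y, Mul(-1, Pow(Add(Y, w), -1), Add(-4, w)), Mul(-5, Y, w)) (Function('t')(Y, w) = Add(Mul(-5, Y, w), Add(Y, Mul(-1, Mul(Pow(Add(Y, w), -1), Add(-4, w))))) = Add(Mul(-5, Y, w), Add(Y, Mul(-1, Pow(Add(Y, w), -1), Add(-4, w)))) = Add(Y, Mul(-1, Pow(Add(Y, w), -1), Add(-4, w)), Mul(-5, Y, w)))
Function('J')(X, b) = Mul(Pow(Add(3, X), -1), Add(13, Mul(-43, X), Mul(-15, Pow(X, 2)))) (Function('J')(X, b) = Mul(Pow(Add(3, X), -1), Add(4, Pow(3, 2), Mul(-1, X), Mul(3, X), Mul(-5, 3, Pow(X, 2)), Mul(-5, X, Pow(3, 2)))) = Mul(Pow(Add(3, X), -1), Add(4, 9, Mul(-1, X), Mul(3, X), Mul(-15, Pow(X, 2)), Mul(-5, X, 9))) = Mul(Pow(Add(3, X), -1), Add(4, 9, Mul(-1, X), Mul(3, X), Mul(-15, Pow(X, 2)), Mul(-45, X))) = Mul(Pow(Add(3, X), -1), Add(13, Mul(-43, X), Mul(-15, Pow(X, 2)))))
Pow(Function('J')(q, 3), 3) = Pow(Mul(Pow(Add(3, 2), -1), Add(13, Mul(-43, 2), Mul(-15, Pow(2, 2)))), 3) = Pow(Mul(Pow(5, -1), Add(13, -86, Mul(-15, 4))), 3) = Pow(Mul(Rational(1, 5), Add(13, -86, -60)), 3) = Pow(Mul(Rational(1, 5), -133), 3) = Pow(Rational(-133, 5), 3) = Rational(-2352637, 125)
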